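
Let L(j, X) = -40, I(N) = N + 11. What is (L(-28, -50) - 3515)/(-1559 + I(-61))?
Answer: 3555/1609 ≈ 2.2094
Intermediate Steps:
I(N) = 11 + N
(L(-28, -50) - 3515)/(-1559 + I(-61)) = (-40 - 3515)/(-1559 + (11 - 61)) = -3555/(-1559 - 50) = -3555/(-1609) = -3555*(-1/1609) = 3555/1609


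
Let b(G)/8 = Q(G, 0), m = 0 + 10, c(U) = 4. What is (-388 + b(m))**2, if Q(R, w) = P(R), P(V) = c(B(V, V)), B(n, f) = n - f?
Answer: 126736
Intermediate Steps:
P(V) = 4
Q(R, w) = 4
m = 10
b(G) = 32 (b(G) = 8*4 = 32)
(-388 + b(m))**2 = (-388 + 32)**2 = (-356)**2 = 126736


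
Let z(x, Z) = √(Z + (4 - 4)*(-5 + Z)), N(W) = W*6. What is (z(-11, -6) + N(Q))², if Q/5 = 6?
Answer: (180 + I*√6)² ≈ 32394.0 + 881.82*I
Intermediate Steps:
Q = 30 (Q = 5*6 = 30)
N(W) = 6*W
z(x, Z) = √Z (z(x, Z) = √(Z + 0*(-5 + Z)) = √(Z + 0) = √Z)
(z(-11, -6) + N(Q))² = (√(-6) + 6*30)² = (I*√6 + 180)² = (180 + I*√6)²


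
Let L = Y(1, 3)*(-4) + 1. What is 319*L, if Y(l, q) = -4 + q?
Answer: 1595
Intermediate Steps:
L = 5 (L = (-4 + 3)*(-4) + 1 = -1*(-4) + 1 = 4 + 1 = 5)
319*L = 319*5 = 1595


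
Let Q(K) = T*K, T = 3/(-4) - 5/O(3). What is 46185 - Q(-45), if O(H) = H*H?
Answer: 184505/4 ≈ 46126.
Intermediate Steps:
O(H) = H**2
T = -47/36 (T = 3/(-4) - 5/(3**2) = 3*(-1/4) - 5/9 = -3/4 - 5*1/9 = -3/4 - 5/9 = -47/36 ≈ -1.3056)
Q(K) = -47*K/36
46185 - Q(-45) = 46185 - (-47)*(-45)/36 = 46185 - 1*235/4 = 46185 - 235/4 = 184505/4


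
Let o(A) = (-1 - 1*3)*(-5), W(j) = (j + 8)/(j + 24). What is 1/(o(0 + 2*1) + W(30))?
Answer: 27/559 ≈ 0.048301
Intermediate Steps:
W(j) = (8 + j)/(24 + j)
o(A) = 20 (o(A) = (-1 - 3)*(-5) = -4*(-5) = 20)
1/(o(0 + 2*1) + W(30)) = 1/(20 + (8 + 30)/(24 + 30)) = 1/(20 + 38/54) = 1/(20 + (1/54)*38) = 1/(20 + 19/27) = 1/(559/27) = 27/559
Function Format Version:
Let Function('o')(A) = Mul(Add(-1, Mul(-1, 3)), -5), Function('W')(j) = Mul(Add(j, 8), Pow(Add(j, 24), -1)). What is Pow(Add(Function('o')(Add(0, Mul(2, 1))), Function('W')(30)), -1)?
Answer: Rational(27, 559) ≈ 0.048301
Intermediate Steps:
Function('W')(j) = Mul(Pow(Add(24, j), -1), Add(8, j)) (Function('W')(j) = Mul(Add(8, j), Pow(Add(24, j), -1)) = Mul(Pow(Add(24, j), -1), Add(8, j)))
Function('o')(A) = 20 (Function('o')(A) = Mul(Add(-1, -3), -5) = Mul(-4, -5) = 20)
Pow(Add(Function('o')(Add(0, Mul(2, 1))), Function('W')(30)), -1) = Pow(Add(20, Mul(Pow(Add(24, 30), -1), Add(8, 30))), -1) = Pow(Add(20, Mul(Pow(54, -1), 38)), -1) = Pow(Add(20, Mul(Rational(1, 54), 38)), -1) = Pow(Add(20, Rational(19, 27)), -1) = Pow(Rational(559, 27), -1) = Rational(27, 559)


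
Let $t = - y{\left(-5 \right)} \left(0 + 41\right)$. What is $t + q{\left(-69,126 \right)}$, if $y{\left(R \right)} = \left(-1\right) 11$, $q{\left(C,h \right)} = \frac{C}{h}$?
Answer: $\frac{18919}{42} \approx 450.45$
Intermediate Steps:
$y{\left(R \right)} = -11$
$t = 451$ ($t = \left(-1\right) \left(-11\right) \left(0 + 41\right) = 11 \cdot 41 = 451$)
$t + q{\left(-69,126 \right)} = 451 - \frac{69}{126} = 451 - \frac{23}{42} = \frac{18919}{42}$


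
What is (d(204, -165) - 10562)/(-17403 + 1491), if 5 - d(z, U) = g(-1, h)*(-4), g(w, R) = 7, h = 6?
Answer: 10529/15912 ≈ 0.66170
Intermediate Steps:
d(z, U) = 33 (d(z, U) = 5 - 7*(-4) = 5 - 1*(-28) = 5 + 28 = 33)
(d(204, -165) - 10562)/(-17403 + 1491) = (33 - 10562)/(-17403 + 1491) = -10529/(-15912) = -10529*(-1/15912) = 10529/15912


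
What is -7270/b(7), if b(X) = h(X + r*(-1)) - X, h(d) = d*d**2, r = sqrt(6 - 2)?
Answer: -3635/59 ≈ -61.610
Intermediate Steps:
r = 2 (r = sqrt(4) = 2)
h(d) = d**3
b(X) = (-2 + X)**3 - X (b(X) = (X + 2*(-1))**3 - X = (X - 2)**3 - X = (-2 + X)**3 - X)
-7270/b(7) = -7270/((-2 + 7)**3 - 1*7) = -7270/(5**3 - 7) = -7270/(125 - 7) = -7270/118 = -7270*1/118 = -3635/59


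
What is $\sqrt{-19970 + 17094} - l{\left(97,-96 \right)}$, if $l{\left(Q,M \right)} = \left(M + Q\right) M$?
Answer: $96 + 2 i \sqrt{719} \approx 96.0 + 53.628 i$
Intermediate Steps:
$l{\left(Q,M \right)} = M \left(M + Q\right)$
$\sqrt{-19970 + 17094} - l{\left(97,-96 \right)} = \sqrt{-19970 + 17094} - - 96 \left(-96 + 97\right) = \sqrt{-2876} - \left(-96\right) 1 = 2 i \sqrt{719} - -96 = 2 i \sqrt{719} + 96 = 96 + 2 i \sqrt{719}$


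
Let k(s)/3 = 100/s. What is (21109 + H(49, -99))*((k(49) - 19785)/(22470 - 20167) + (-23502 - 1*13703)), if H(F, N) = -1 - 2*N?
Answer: -89473306990800/112847 ≈ -7.9287e+8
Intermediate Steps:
k(s) = 300/s (k(s) = 3*(100/s) = 300/s)
(21109 + H(49, -99))*((k(49) - 19785)/(22470 - 20167) + (-23502 - 1*13703)) = (21109 + (-1 - 2*(-99)))*((300/49 - 19785)/(22470 - 20167) + (-23502 - 1*13703)) = (21109 + (-1 + 198))*((300*(1/49) - 19785)/2303 + (-23502 - 13703)) = (21109 + 197)*((300/49 - 19785)*(1/2303) - 37205) = 21306*(-969165/49*1/2303 - 37205) = 21306*(-969165/112847 - 37205) = 21306*(-4199441800/112847) = -89473306990800/112847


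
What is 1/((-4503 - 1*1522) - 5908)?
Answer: -1/11933 ≈ -8.3801e-5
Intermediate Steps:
1/((-4503 - 1*1522) - 5908) = 1/((-4503 - 1522) - 5908) = 1/(-6025 - 5908) = 1/(-11933) = -1/11933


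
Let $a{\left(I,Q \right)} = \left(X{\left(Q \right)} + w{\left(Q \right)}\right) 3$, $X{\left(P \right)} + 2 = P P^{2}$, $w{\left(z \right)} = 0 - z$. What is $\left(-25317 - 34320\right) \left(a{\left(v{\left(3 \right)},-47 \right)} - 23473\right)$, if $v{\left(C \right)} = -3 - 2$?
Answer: $19966885059$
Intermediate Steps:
$w{\left(z \right)} = - z$
$X{\left(P \right)} = -2 + P^{3}$ ($X{\left(P \right)} = -2 + P P^{2} = -2 + P^{3}$)
$v{\left(C \right)} = -5$
$a{\left(I,Q \right)} = -6 - 3 Q + 3 Q^{3}$ ($a{\left(I,Q \right)} = \left(\left(-2 + Q^{3}\right) - Q\right) 3 = \left(-2 + Q^{3} - Q\right) 3 = -6 - 3 Q + 3 Q^{3}$)
$\left(-25317 - 34320\right) \left(a{\left(v{\left(3 \right)},-47 \right)} - 23473\right) = \left(-25317 - 34320\right) \left(\left(-6 - -141 + 3 \left(-47\right)^{3}\right) - 23473\right) = - 59637 \left(\left(-6 + 141 + 3 \left(-103823\right)\right) - 23473\right) = - 59637 \left(\left(-6 + 141 - 311469\right) - 23473\right) = - 59637 \left(-311334 - 23473\right) = \left(-59637\right) \left(-334807\right) = 19966885059$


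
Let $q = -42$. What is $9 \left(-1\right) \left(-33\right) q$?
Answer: $-12474$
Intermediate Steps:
$9 \left(-1\right) \left(-33\right) q = 9 \left(-1\right) \left(-33\right) \left(-42\right) = \left(-9\right) \left(-33\right) \left(-42\right) = 297 \left(-42\right) = -12474$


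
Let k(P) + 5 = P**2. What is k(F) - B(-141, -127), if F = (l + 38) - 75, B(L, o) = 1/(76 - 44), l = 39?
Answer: -33/32 ≈ -1.0313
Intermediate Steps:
B(L, o) = 1/32
F = 2 (F = (39 + 38) - 75 = 77 - 75 = 2)
k(P) = -5 + P**2
k(F) - B(-141, -127) = (-5 + 2**2) - 1*1/32 = (-5 + 4) - 1/32 = -1 - 1/32 = -33/32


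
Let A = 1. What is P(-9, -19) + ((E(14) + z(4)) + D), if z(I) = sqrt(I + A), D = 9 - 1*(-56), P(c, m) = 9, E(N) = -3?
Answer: 71 + sqrt(5) ≈ 73.236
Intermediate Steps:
D = 65 (D = 9 + 56 = 65)
z(I) = sqrt(1 + I) (z(I) = sqrt(I + 1) = sqrt(1 + I))
P(-9, -19) + ((E(14) + z(4)) + D) = 9 + ((-3 + sqrt(1 + 4)) + 65) = 9 + ((-3 + sqrt(5)) + 65) = 9 + (62 + sqrt(5)) = 71 + sqrt(5)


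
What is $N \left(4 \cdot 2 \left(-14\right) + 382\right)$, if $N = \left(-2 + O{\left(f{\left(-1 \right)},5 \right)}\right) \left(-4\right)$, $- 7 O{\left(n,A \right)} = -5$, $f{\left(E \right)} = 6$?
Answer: $\frac{9720}{7} \approx 1388.6$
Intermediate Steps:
$O{\left(n,A \right)} = \frac{5}{7}$ ($O{\left(n,A \right)} = \left(- \frac{1}{7}\right) \left(-5\right) = \frac{5}{7}$)
$N = \frac{36}{7}$ ($N = \left(-2 + \frac{5}{7}\right) \left(-4\right) = \left(- \frac{9}{7}\right) \left(-4\right) = \frac{36}{7} \approx 5.1429$)
$N \left(4 \cdot 2 \left(-14\right) + 382\right) = \frac{36 \left(4 \cdot 2 \left(-14\right) + 382\right)}{7} = \frac{36 \left(8 \left(-14\right) + 382\right)}{7} = \frac{36 \left(-112 + 382\right)}{7} = \frac{36}{7} \cdot 270 = \frac{9720}{7}$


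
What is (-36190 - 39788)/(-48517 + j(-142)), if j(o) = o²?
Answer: 25326/9451 ≈ 2.6797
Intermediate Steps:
(-36190 - 39788)/(-48517 + j(-142)) = (-36190 - 39788)/(-48517 + (-142)²) = -75978/(-48517 + 20164) = -75978/(-28353) = -75978*(-1/28353) = 25326/9451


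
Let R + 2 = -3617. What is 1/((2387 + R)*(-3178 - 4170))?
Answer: 1/9052736 ≈ 1.1046e-7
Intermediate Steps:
R = -3619 (R = -2 - 3617 = -3619)
1/((2387 + R)*(-3178 - 4170)) = 1/((2387 - 3619)*(-3178 - 4170)) = 1/(-1232*(-7348)) = 1/9052736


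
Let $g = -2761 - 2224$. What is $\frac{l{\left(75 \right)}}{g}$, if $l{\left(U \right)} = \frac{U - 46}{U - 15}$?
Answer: $- \frac{29}{299100} \approx -9.6958 \cdot 10^{-5}$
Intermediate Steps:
$g = -4985$ ($g = -2761 - 2224 = -4985$)
$l{\left(U \right)} = \frac{-46 + U}{-15 + U}$
$\frac{l{\left(75 \right)}}{g} = \frac{\frac{1}{-15 + 75} \left(-46 + 75\right)}{-4985} = \frac{1}{60} \cdot 29 \left(- \frac{1}{4985}\right) = \frac{29}{60} \left(- \frac{1}{4985}\right) = - \frac{29}{299100}$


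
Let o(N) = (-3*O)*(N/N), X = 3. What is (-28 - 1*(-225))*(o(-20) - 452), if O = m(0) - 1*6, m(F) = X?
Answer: -87271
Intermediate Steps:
m(F) = 3
O = -3 (O = 3 - 1*6 = 3 - 6 = -3)
o(N) = 9 (o(N) = (-3*(-3))*(N/N) = 9*1 = 9)
(-28 - 1*(-225))*(o(-20) - 452) = (-28 - 1*(-225))*(9 - 452) = (-28 + 225)*(-443) = 197*(-443) = -87271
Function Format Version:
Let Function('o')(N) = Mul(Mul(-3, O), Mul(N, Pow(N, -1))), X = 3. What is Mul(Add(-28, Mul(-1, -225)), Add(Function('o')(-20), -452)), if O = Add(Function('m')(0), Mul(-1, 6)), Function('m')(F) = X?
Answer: -87271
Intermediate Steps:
Function('m')(F) = 3
O = -3 (O = Add(3, Mul(-1, 6)) = Add(3, -6) = -3)
Function('o')(N) = 9 (Function('o')(N) = Mul(Mul(-3, -3), Mul(N, Pow(N, -1))) = Mul(9, 1) = 9)
Mul(Add(-28, Mul(-1, -225)), Add(Function('o')(-20), -452)) = Mul(Add(-28, Mul(-1, -225)), Add(9, -452)) = Mul(Add(-28, 225), -443) = Mul(197, -443) = -87271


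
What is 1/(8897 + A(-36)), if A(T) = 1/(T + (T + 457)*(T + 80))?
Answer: 18488/164487737 ≈ 0.00011240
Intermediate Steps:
A(T) = 1/(T + (80 + T)*(457 + T)) (A(T) = 1/(T + (457 + T)*(80 + T)) = 1/(T + (80 + T)*(457 + T)))
1/(8897 + A(-36)) = 1/(8897 + 1/(36560 + (-36)**2 + 538*(-36))) = 1/(8897 + 1/(36560 + 1296 - 19368)) = 1/(8897 + 1/18488) = 1/(164487737/18488) = 18488/164487737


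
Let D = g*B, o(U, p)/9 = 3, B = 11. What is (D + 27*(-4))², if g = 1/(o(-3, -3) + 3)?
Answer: 10426441/900 ≈ 11585.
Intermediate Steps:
o(U, p) = 27 (o(U, p) = 9*3 = 27)
g = 1/30 (g = 1/(27 + 3) = 1/30 ≈ 0.033333)
D = 11/30 (D = (1/30)*11 = 11/30 ≈ 0.36667)
(D + 27*(-4))² = (11/30 + 27*(-4))² = (11/30 - 108)² = (-3229/30)² = 10426441/900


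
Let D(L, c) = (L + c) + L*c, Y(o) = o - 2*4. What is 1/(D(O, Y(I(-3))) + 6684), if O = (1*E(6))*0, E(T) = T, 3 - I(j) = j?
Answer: 1/6682 ≈ 0.00014966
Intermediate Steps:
I(j) = 3 - j
O = 0 (O = (1*6)*0 = 6*0 = 0)
Y(o) = -8 + o (Y(o) = o - 8 = -8 + o)
D(L, c) = L + c + L*c
1/(D(O, Y(I(-3))) + 6684) = 1/((0 + (-8 + (3 - 1*(-3))) + 0*(-8 + (3 - 1*(-3)))) + 6684) = 1/((0 + (-8 + (3 + 3)) + 0*(-8 + (3 + 3))) + 6684) = 1/((0 + (-8 + 6) + 0*(-8 + 6)) + 6684) = 1/((0 - 2 + 0*(-2)) + 6684) = 1/((0 - 2 + 0) + 6684) = 1/(-2 + 6684) = 1/6682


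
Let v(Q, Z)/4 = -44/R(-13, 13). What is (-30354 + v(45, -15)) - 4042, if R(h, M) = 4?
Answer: -34440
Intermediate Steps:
v(Q, Z) = -44 (v(Q, Z) = 4*(-44/4) = 4*(-44*¼) = 4*(-11) = -44)
(-30354 + v(45, -15)) - 4042 = (-30354 - 44) - 4042 = -30398 - 4042 = -34440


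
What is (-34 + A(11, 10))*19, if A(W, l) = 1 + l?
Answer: -437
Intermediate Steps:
(-34 + A(11, 10))*19 = (-34 + (1 + 10))*19 = (-34 + 11)*19 = -23*19 = -437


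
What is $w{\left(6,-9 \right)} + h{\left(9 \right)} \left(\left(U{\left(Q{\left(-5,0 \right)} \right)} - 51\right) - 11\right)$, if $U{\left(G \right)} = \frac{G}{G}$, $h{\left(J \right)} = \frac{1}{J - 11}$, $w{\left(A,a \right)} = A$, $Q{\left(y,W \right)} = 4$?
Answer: $\frac{73}{2} \approx 36.5$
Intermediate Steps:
$h{\left(J \right)} = \frac{1}{-11 + J}$
$U{\left(G \right)} = 1$
$w{\left(6,-9 \right)} + h{\left(9 \right)} \left(\left(U{\left(Q{\left(-5,0 \right)} \right)} - 51\right) - 11\right) = 6 + \frac{\left(1 - 51\right) - 11}{-11 + 9} = 6 + \frac{-50 - 11}{-2} = 6 - - \frac{61}{2} = 6 + \frac{61}{2} = \frac{73}{2}$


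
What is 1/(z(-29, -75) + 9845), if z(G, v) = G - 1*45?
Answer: 1/9771 ≈ 0.00010234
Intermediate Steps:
z(G, v) = -45 + G (z(G, v) = G - 45 = -45 + G)
1/(z(-29, -75) + 9845) = 1/((-45 - 29) + 9845) = 1/(-74 + 9845) = 1/9771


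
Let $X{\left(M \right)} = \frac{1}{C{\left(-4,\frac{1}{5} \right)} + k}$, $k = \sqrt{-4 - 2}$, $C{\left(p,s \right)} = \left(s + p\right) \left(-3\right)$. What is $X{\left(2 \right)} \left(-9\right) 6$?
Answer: $- \frac{5130}{1133} + \frac{450 i \sqrt{6}}{1133} \approx -4.5278 + 0.97288 i$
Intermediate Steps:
$C{\left(p,s \right)} = - 3 p - 3 s$ ($C{\left(p,s \right)} = \left(p + s\right) \left(-3\right) = - 3 p - 3 s$)
$k = i \sqrt{6}$ ($k = \sqrt{-6} = i \sqrt{6} \approx 2.4495 i$)
$X{\left(M \right)} = \frac{1}{\frac{57}{5} + i \sqrt{6}}$ ($X{\left(M \right)} = \frac{1}{\left(\left(-3\right) \left(-4\right) - \frac{3}{5}\right) + i \sqrt{6}} = \frac{1}{\left(12 - \frac{3}{5}\right) + i \sqrt{6}} = \frac{1}{\frac{57}{5} + i \sqrt{6}}$)
$X{\left(2 \right)} \left(-9\right) 6 = \left(\frac{95}{1133} - \frac{25 i \sqrt{6}}{3399}\right) \left(-9\right) 6 = \left(- \frac{855}{1133} + \frac{75 i \sqrt{6}}{1133}\right) 6 = - \frac{5130}{1133} + \frac{450 i \sqrt{6}}{1133}$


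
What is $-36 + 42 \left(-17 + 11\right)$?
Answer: $-288$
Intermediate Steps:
$-36 + 42 \left(-17 + 11\right) = -36 + 42 \left(-6\right) = -36 - 252 = -288$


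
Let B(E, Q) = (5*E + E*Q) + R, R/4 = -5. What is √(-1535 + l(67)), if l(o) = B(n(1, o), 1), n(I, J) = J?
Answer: I*√1153 ≈ 33.956*I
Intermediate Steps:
R = -20 (R = 4*(-5) = -20)
B(E, Q) = -20 + 5*E + E*Q (B(E, Q) = (5*E + E*Q) - 20 = -20 + 5*E + E*Q)
l(o) = -20 + 6*o (l(o) = -20 + 5*o + o*1 = -20 + 5*o + o = -20 + 6*o)
√(-1535 + l(67)) = √(-1535 + (-20 + 6*67)) = √(-1535 + (-20 + 402)) = √(-1535 + 382) = √(-1153) = I*√1153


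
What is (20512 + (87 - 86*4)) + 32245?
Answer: 52500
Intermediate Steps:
(20512 + (87 - 86*4)) + 32245 = (20512 + (87 - 344)) + 32245 = (20512 - 257) + 32245 = 20255 + 32245 = 52500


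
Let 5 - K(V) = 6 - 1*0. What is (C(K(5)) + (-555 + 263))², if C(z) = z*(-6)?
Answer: 81796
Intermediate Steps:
K(V) = -1 (K(V) = 5 - (6 - 1*0) = 5 - (6 + 0) = 5 - 1*6 = 5 - 6 = -1)
C(z) = -6*z
(C(K(5)) + (-555 + 263))² = (-6*(-1) + (-555 + 263))² = (6 - 292)² = (-286)² = 81796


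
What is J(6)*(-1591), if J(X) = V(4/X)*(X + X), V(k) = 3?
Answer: -57276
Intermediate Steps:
J(X) = 6*X (J(X) = 3*(X + X) = 3*(2*X) = 6*X)
J(6)*(-1591) = (6*6)*(-1591) = 36*(-1591) = -57276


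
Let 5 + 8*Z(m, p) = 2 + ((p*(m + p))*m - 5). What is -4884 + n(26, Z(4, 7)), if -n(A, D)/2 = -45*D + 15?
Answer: -1539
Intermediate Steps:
Z(m, p) = -1 + m*p*(m + p)/8 (Z(m, p) = -5/8 + (2 + ((p*(m + p))*m - 5))/8 = -5/8 + (2 + (m*p*(m + p) - 5))/8 = -5/8 + (2 + (-5 + m*p*(m + p)))/8 = -5/8 + (-3 + m*p*(m + p))/8 = -5/8 + (-3/8 + m*p*(m + p)/8) = -1 + m*p*(m + p)/8)
n(A, D) = -30 + 90*D (n(A, D) = -2*(-45*D + 15) = -2*(15 - 45*D) = -30 + 90*D)
-4884 + n(26, Z(4, 7)) = -4884 + (-30 + 90*(-1 + (1/8)*4*7**2 + (1/8)*7*4**2)) = -4884 + (-30 + 90*(-1 + (1/8)*4*49 + (1/8)*7*16)) = -4884 + (-30 + 90*(-1 + 49/2 + 14)) = -4884 + (-30 + 90*(75/2)) = -4884 + (-30 + 3375) = -4884 + 3345 = -1539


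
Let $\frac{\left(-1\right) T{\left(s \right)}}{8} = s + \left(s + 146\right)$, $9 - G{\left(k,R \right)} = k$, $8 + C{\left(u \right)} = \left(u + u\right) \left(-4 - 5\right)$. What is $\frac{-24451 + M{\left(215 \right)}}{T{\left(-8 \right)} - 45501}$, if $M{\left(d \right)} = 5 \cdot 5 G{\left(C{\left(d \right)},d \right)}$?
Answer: $- \frac{72724}{46541} \approx -1.5626$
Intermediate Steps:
$C{\left(u \right)} = -8 - 18 u$ ($C{\left(u \right)} = -8 + \left(u + u\right) \left(-4 - 5\right) = -8 + 2 u \left(-9\right) = -8 - 18 u$)
$G{\left(k,R \right)} = 9 - k$
$T{\left(s \right)} = -1168 - 16 s$ ($T{\left(s \right)} = - 8 \left(s + \left(s + 146\right)\right) = - 8 \left(s + \left(146 + s\right)\right) = - 8 \left(146 + 2 s\right) = -1168 - 16 s$)
$M{\left(d \right)} = 425 + 450 d$ ($M{\left(d \right)} = 5 \cdot 5 \left(9 - \left(-8 - 18 d\right)\right) = 5 \cdot 5 \left(9 + \left(8 + 18 d\right)\right) = 5 \cdot 5 \left(17 + 18 d\right) = 5 \left(85 + 90 d\right) = 425 + 450 d$)
$\frac{-24451 + M{\left(215 \right)}}{T{\left(-8 \right)} - 45501} = \frac{-24451 + \left(425 + 450 \cdot 215\right)}{\left(-1168 - -128\right) - 45501} = \frac{-24451 + \left(425 + 96750\right)}{\left(-1168 + 128\right) - 45501} = \frac{-24451 + 97175}{-1040 - 45501} = \frac{72724}{-46541} = 72724 \left(- \frac{1}{46541}\right) = - \frac{72724}{46541}$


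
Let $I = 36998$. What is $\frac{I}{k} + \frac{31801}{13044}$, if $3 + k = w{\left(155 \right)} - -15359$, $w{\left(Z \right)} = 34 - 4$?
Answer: $\frac{485946049}{100347492} \approx 4.8426$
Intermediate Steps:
$w{\left(Z \right)} = 30$
$k = 15386$ ($k = -3 + \left(30 - -15359\right) = -3 + \left(30 + 15359\right) = -3 + 15389 = 15386$)
$\frac{I}{k} + \frac{31801}{13044} = \frac{36998}{15386} + \frac{31801}{13044} = 36998 \cdot \frac{1}{15386} + 31801 \cdot \frac{1}{13044} = \frac{18499}{7693} + \frac{31801}{13044} = \frac{485946049}{100347492}$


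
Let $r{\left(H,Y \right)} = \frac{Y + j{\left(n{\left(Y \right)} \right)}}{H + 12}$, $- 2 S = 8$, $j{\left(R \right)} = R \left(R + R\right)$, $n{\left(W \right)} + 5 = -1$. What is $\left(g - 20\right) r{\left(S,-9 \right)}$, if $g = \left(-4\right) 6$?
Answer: $- \frac{693}{2} \approx -346.5$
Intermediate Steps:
$n{\left(W \right)} = -6$ ($n{\left(W \right)} = -5 - 1 = -6$)
$j{\left(R \right)} = 2 R^{2}$ ($j{\left(R \right)} = R 2 R = 2 R^{2}$)
$S = -4$ ($S = \left(- \frac{1}{2}\right) 8 = -4$)
$r{\left(H,Y \right)} = \frac{72 + Y}{12 + H}$ ($r{\left(H,Y \right)} = \frac{Y + 2 \left(-6\right)^{2}}{H + 12} = \frac{Y + 2 \cdot 36}{12 + H} = \frac{Y + 72}{12 + H} = \frac{72 + Y}{12 + H}$)
$g = -24$
$\left(g - 20\right) r{\left(S,-9 \right)} = \left(-24 - 20\right) \frac{72 - 9}{12 - 4} = - 44 \cdot \frac{1}{8} \cdot 63 = \left(-44\right) \frac{63}{8} = - \frac{693}{2}$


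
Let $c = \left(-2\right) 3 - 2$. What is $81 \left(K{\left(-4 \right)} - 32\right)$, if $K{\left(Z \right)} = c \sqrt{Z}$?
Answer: $-2592 - 1296 i \approx -2592.0 - 1296.0 i$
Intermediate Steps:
$c = -8$ ($c = -6 - 2 = -8$)
$K{\left(Z \right)} = - 8 \sqrt{Z}$
$81 \left(K{\left(-4 \right)} - 32\right) = 81 \left(- 8 \sqrt{-4} - 32\right) = 81 \left(- 8 \cdot 2 i - 32\right) = 81 \left(- 16 i - 32\right) = 81 \left(-32 - 16 i\right) = -2592 - 1296 i$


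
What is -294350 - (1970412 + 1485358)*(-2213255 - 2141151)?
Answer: 15047825328270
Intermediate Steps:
-294350 - (1970412 + 1485358)*(-2213255 - 2141151) = -294350 - 3455770*(-4354406) = -294350 - 1*(-15047825622620) = -294350 + 15047825622620 = 15047825328270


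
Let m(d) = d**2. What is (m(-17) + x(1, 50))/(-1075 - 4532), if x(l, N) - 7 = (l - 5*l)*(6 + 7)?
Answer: -244/5607 ≈ -0.043517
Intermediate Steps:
x(l, N) = 7 - 52*l (x(l, N) = 7 + (l - 5*l)*(6 + 7) = 7 - 4*l*13 = 7 - 52*l)
(m(-17) + x(1, 50))/(-1075 - 4532) = ((-17)**2 + (7 - 52*1))/(-1075 - 4532) = (289 + (7 - 52))/(-5607) = (289 - 45)*(-1/5607) = 244*(-1/5607) = -244/5607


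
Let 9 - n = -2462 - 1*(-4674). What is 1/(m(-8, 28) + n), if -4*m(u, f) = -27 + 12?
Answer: -4/8797 ≈ -0.00045470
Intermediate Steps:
n = -2203 (n = 9 - (-2462 - 1*(-4674)) = 9 - (-2462 + 4674) = 9 - 1*2212 = 9 - 2212 = -2203)
m(u, f) = 15/4 (m(u, f) = -(-27 + 12)/4 = -1/4*(-15) = 15/4)
1/(m(-8, 28) + n) = 1/(15/4 - 2203) = 1/(-8797/4) = -4/8797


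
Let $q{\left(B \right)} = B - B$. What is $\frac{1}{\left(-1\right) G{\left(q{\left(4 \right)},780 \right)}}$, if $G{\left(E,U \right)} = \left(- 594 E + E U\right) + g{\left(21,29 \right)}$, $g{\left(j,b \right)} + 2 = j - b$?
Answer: $\frac{1}{10} \approx 0.1$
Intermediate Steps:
$g{\left(j,b \right)} = -2 + j - b$ ($g{\left(j,b \right)} = -2 - \left(b - j\right) = -2 + j - b$)
$q{\left(B \right)} = 0$
$G{\left(E,U \right)} = -10 - 594 E + E U$ ($G{\left(E,U \right)} = \left(- 594 E + E U\right) - 10 = -10 - 594 E + E U$)
$\frac{1}{\left(-1\right) G{\left(q{\left(4 \right)},780 \right)}} = \frac{1}{\left(-1\right) \left(-10 - 0 + 0 \cdot 780\right)} = \frac{1}{\left(-1\right) \left(-10 + 0 + 0\right)} = \frac{1}{\left(-1\right) \left(-10\right)} = \frac{1}{10}$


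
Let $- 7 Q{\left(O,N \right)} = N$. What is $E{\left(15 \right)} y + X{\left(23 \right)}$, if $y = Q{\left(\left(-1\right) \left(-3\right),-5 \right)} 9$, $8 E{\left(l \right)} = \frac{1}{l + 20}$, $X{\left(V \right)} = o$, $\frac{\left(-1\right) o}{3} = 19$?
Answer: $- \frac{22335}{392} \approx -56.977$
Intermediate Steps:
$Q{\left(O,N \right)} = - \frac{N}{7}$
$o = -57$ ($o = \left(-3\right) 19 = -57$)
$X{\left(V \right)} = -57$
$E{\left(l \right)} = \frac{1}{8 \left(20 + l\right)}$ ($E{\left(l \right)} = \frac{1}{8 \left(l + 20\right)} = \frac{1}{8 \left(20 + l\right)}$)
$y = \frac{45}{7}$ ($y = \left(- \frac{1}{7}\right) \left(-5\right) 9 = \frac{5}{7} \cdot 9 = \frac{45}{7} \approx 6.4286$)
$E{\left(15 \right)} y + X{\left(23 \right)} = \frac{1}{8 \left(20 + 15\right)} \frac{45}{7} - 57 = \frac{1}{8 \cdot 35} \cdot \frac{45}{7} - 57 = \frac{1}{8} \cdot \frac{1}{35} \cdot \frac{45}{7} - 57 = \frac{1}{280} \cdot \frac{45}{7} - 57 = \frac{9}{392} - 57 = - \frac{22335}{392}$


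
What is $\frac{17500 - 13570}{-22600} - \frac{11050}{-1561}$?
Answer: $\frac{24359527}{3527860} \approx 6.9049$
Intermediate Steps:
$\frac{17500 - 13570}{-22600} - \frac{11050}{-1561} = 3930 \left(- \frac{1}{22600}\right) - - \frac{11050}{1561} = - \frac{393}{2260} + \frac{11050}{1561} = \frac{24359527}{3527860}$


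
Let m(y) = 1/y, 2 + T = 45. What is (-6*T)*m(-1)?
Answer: 258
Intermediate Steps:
T = 43 (T = -2 + 45 = 43)
(-6*T)*m(-1) = -6*43/(-1) = -258*(-1) = 258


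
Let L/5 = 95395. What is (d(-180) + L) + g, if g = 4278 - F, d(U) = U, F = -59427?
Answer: 540500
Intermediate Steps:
g = 63705 (g = 4278 - 1*(-59427) = 4278 + 59427 = 63705)
L = 476975 (L = 5*95395 = 476975)
(d(-180) + L) + g = (-180 + 476975) + 63705 = 476795 + 63705 = 540500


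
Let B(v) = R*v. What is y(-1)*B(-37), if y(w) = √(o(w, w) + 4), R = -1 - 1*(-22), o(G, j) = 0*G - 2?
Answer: -777*√2 ≈ -1098.8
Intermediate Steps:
o(G, j) = -2 (o(G, j) = 0 - 2 = -2)
R = 21 (R = -1 + 22 = 21)
B(v) = 21*v
y(w) = √2 (y(w) = √(-2 + 4) = √2)
y(-1)*B(-37) = √2*(21*(-37)) = √2*(-777) = -777*√2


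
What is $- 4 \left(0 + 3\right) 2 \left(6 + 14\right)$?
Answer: $-480$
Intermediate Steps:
$- 4 \left(0 + 3\right) 2 \left(6 + 14\right) = \left(-4\right) 3 \cdot 2 \cdot 20 = \left(-12\right) 2 \cdot 20 = \left(-24\right) 20 = -480$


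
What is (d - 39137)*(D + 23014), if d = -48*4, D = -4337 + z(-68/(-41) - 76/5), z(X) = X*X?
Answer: -31172444675229/42025 ≈ -7.4176e+8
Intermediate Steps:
z(X) = X²
D = -174556249/42025 (D = -4337 + (-68/(-41) - 76/5)² = -4337 + (-68*(-1/41) - 76*⅕)² = -4337 + (68/41 - 76/5)² = -4337 + (-2776/205)² = -4337 + 7706176/42025 = -174556249/42025 ≈ -4153.6)
d = -192
(d - 39137)*(D + 23014) = (-192 - 39137)*(-174556249/42025 + 23014) = -39329*792607101/42025 = -31172444675229/42025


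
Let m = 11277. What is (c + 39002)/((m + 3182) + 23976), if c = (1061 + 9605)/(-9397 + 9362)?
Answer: 1354404/1345225 ≈ 1.0068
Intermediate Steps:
c = -10666/35 (c = 10666/(-35) = 10666*(-1/35) = -10666/35 ≈ -304.74)
(c + 39002)/((m + 3182) + 23976) = (-10666/35 + 39002)/((11277 + 3182) + 23976) = 1354404/(35*(14459 + 23976)) = (1354404/35)/38435 = (1354404/35)*(1/38435) = 1354404/1345225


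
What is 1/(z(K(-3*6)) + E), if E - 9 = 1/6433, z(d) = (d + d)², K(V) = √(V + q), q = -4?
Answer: -6433/508206 ≈ -0.012658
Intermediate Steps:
K(V) = √(-4 + V) (K(V) = √(V - 4) = √(-4 + V))
z(d) = 4*d² (z(d) = (2*d)² = 4*d²)
E = 57898/6433 (E = 9 + 1/6433 = 57898/6433 ≈ 9.0002)
1/(z(K(-3*6)) + E) = 1/(4*(√(-4 - 3*6))² + 57898/6433) = 1/(4*(√(-4 - 18))² + 57898/6433) = 1/(4*(√(-22))² + 57898/6433) = 1/(4*(I*√22)² + 57898/6433) = 1/(4*(-22) + 57898/6433) = 1/(-88 + 57898/6433) = 1/(-508206/6433) = -6433/508206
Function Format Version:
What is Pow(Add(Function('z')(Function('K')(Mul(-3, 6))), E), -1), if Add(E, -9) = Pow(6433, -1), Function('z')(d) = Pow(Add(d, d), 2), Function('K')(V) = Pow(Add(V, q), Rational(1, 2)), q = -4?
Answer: Rational(-6433, 508206) ≈ -0.012658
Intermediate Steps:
Function('K')(V) = Pow(Add(-4, V), Rational(1, 2)) (Function('K')(V) = Pow(Add(V, -4), Rational(1, 2)) = Pow(Add(-4, V), Rational(1, 2)))
Function('z')(d) = Mul(4, Pow(d, 2)) (Function('z')(d) = Pow(Mul(2, d), 2) = Mul(4, Pow(d, 2)))
E = Rational(57898, 6433) (E = Add(9, Pow(6433, -1)) = Add(9, Rational(1, 6433)) = Rational(57898, 6433) ≈ 9.0002)
Pow(Add(Function('z')(Function('K')(Mul(-3, 6))), E), -1) = Pow(Add(Mul(4, Pow(Pow(Add(-4, Mul(-3, 6)), Rational(1, 2)), 2)), Rational(57898, 6433)), -1) = Pow(Add(Mul(4, Pow(Pow(Add(-4, -18), Rational(1, 2)), 2)), Rational(57898, 6433)), -1) = Pow(Add(Mul(4, Pow(Pow(-22, Rational(1, 2)), 2)), Rational(57898, 6433)), -1) = Pow(Add(Mul(4, Pow(Mul(I, Pow(22, Rational(1, 2))), 2)), Rational(57898, 6433)), -1) = Pow(Add(Mul(4, -22), Rational(57898, 6433)), -1) = Pow(Add(-88, Rational(57898, 6433)), -1) = Pow(Rational(-508206, 6433), -1) = Rational(-6433, 508206)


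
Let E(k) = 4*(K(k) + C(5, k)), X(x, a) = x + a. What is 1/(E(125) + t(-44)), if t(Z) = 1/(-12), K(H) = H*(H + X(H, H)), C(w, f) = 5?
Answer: 12/2250239 ≈ 5.3328e-6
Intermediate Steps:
X(x, a) = a + x
K(H) = 3*H² (K(H) = H*(H + (H + H)) = H*(H + 2*H) = H*(3*H) = 3*H²)
t(Z) = -1/12
E(k) = 20 + 12*k² (E(k) = 4*(3*k² + 5) = 4*(5 + 3*k²) = 20 + 12*k²)
1/(E(125) + t(-44)) = 1/((20 + 12*125²) - 1/12) = 1/((20 + 12*15625) - 1/12) = 1/((20 + 187500) - 1/12) = 1/(187520 - 1/12) = 1/(2250239/12) = 12/2250239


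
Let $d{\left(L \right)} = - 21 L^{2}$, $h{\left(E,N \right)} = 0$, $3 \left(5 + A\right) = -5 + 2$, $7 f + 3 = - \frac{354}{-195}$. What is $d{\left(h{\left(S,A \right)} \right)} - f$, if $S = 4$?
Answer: $\frac{11}{65} \approx 0.16923$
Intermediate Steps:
$f = - \frac{11}{65}$ ($f = - \frac{3}{7} + \frac{\left(-354\right) \frac{1}{-195}}{7} = - \frac{3}{7} + \frac{\left(-354\right) \left(- \frac{1}{195}\right)}{7} = - \frac{3}{7} + \frac{1}{7} \cdot \frac{118}{65} = - \frac{3}{7} + \frac{118}{455} = - \frac{11}{65} \approx -0.16923$)
$A = -6$ ($A = -5 + \frac{-5 + 2}{3} = -5 + \frac{1}{3} \left(-3\right) = -5 - 1 = -6$)
$d{\left(h{\left(S,A \right)} \right)} - f = - 21 \cdot 0^{2} - - \frac{11}{65} = \left(-21\right) 0 + \frac{11}{65} = 0 + \frac{11}{65} = \frac{11}{65}$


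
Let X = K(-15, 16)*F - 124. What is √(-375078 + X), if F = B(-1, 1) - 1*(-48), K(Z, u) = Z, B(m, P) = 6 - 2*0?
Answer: 2*I*√94003 ≈ 613.2*I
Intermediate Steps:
B(m, P) = 6 (B(m, P) = 6 + 0 = 6)
F = 54 (F = 6 - 1*(-48) = 6 + 48 = 54)
X = -934 (X = -15*54 - 124 = -810 - 124 = -934)
√(-375078 + X) = √(-375078 - 934) = √(-376012) = 2*I*√94003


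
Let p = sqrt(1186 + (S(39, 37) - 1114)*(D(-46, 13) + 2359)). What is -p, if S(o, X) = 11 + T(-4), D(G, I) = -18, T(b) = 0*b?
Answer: -I*sqrt(2580937) ≈ -1606.5*I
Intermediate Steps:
T(b) = 0
S(o, X) = 11 (S(o, X) = 11 + 0 = 11)
p = I*sqrt(2580937) (p = sqrt(1186 + (11 - 1114)*(-18 + 2359)) = sqrt(1186 - 1103*2341) = sqrt(1186 - 2582123) = sqrt(-2580937) = I*sqrt(2580937) ≈ 1606.5*I)
-p = -I*sqrt(2580937)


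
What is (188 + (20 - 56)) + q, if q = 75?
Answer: 227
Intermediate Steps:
(188 + (20 - 56)) + q = (188 + (20 - 56)) + 75 = (188 - 36) + 75 = 152 + 75 = 227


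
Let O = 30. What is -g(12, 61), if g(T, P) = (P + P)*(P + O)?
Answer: -11102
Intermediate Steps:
g(T, P) = 2*P*(30 + P) (g(T, P) = (P + P)*(P + 30) = (2*P)*(30 + P) = 2*P*(30 + P))
-g(12, 61) = -2*61*(30 + 61) = -2*61*91 = -1*11102 = -11102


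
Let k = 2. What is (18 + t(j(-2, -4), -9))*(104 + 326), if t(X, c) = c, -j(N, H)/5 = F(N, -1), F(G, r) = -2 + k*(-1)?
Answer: 3870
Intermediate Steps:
F(G, r) = -4 (F(G, r) = -2 + 2*(-1) = -2 - 2 = -4)
j(N, H) = 20 (j(N, H) = -5*(-4) = 20)
(18 + t(j(-2, -4), -9))*(104 + 326) = (18 - 9)*(104 + 326) = 9*430 = 3870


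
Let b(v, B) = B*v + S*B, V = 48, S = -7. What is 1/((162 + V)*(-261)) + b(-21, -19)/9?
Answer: 3239879/54810 ≈ 59.111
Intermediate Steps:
b(v, B) = -7*B + B*v (b(v, B) = B*v - 7*B = -7*B + B*v)
1/((162 + V)*(-261)) + b(-21, -19)/9 = 1/((162 + 48)*(-261)) - 19*(-7 - 21)/9 = -1/261/210 - 19*(-28)*(1/9) = (1/210)*(-1/261) + 532*(1/9) = -1/54810 + 532/9 = 3239879/54810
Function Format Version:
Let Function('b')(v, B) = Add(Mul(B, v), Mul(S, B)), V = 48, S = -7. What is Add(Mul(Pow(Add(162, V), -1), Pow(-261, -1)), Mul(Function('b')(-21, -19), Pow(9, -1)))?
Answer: Rational(3239879, 54810) ≈ 59.111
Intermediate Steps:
Function('b')(v, B) = Add(Mul(-7, B), Mul(B, v)) (Function('b')(v, B) = Add(Mul(B, v), Mul(-7, B)) = Add(Mul(-7, B), Mul(B, v)))
Add(Mul(Pow(Add(162, V), -1), Pow(-261, -1)), Mul(Function('b')(-21, -19), Pow(9, -1))) = Add(Mul(Pow(Add(162, 48), -1), Pow(-261, -1)), Mul(Mul(-19, Add(-7, -21)), Pow(9, -1))) = Add(Mul(Pow(210, -1), Rational(-1, 261)), Mul(Mul(-19, -28), Rational(1, 9))) = Add(Mul(Rational(1, 210), Rational(-1, 261)), Mul(532, Rational(1, 9))) = Add(Rational(-1, 54810), Rational(532, 9)) = Rational(3239879, 54810)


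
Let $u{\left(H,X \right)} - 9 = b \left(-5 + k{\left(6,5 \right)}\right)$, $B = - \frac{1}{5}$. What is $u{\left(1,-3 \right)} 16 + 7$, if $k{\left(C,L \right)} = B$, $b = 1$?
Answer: $\frac{339}{5} \approx 67.8$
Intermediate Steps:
$B = - \frac{1}{5}$ ($B = \left(-1\right) \frac{1}{5} = - \frac{1}{5} \approx -0.2$)
$k{\left(C,L \right)} = - \frac{1}{5}$
$u{\left(H,X \right)} = \frac{19}{5}$ ($u{\left(H,X \right)} = 9 + 1 \left(-5 - \frac{1}{5}\right) = 9 + 1 \left(- \frac{26}{5}\right) = 9 - \frac{26}{5} = \frac{19}{5}$)
$u{\left(1,-3 \right)} 16 + 7 = \frac{19}{5} \cdot 16 + 7 = \frac{304}{5} + 7 = \frac{339}{5}$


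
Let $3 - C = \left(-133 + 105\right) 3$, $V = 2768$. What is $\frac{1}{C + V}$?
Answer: $\frac{1}{2855} \approx 0.00035026$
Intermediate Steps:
$C = 87$ ($C = 3 - \left(-133 + 105\right) 3 = 3 - \left(-28\right) 3 = 3 - -84 = 3 + 84 = 87$)
$\frac{1}{C + V} = \frac{1}{87 + 2768} = \frac{1}{2855}$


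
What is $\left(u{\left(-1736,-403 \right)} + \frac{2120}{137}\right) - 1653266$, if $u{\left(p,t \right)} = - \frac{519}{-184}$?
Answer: $- \frac{41675068145}{25208} \approx -1.6532 \cdot 10^{6}$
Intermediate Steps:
$u{\left(p,t \right)} = \frac{519}{184}$ ($u{\left(p,t \right)} = \left(-519\right) \left(- \frac{1}{184}\right) = \frac{519}{184}$)
$\left(u{\left(-1736,-403 \right)} + \frac{2120}{137}\right) - 1653266 = \left(\frac{519}{184} + \frac{2120}{137}\right) - 1653266 = \frac{461183}{25208} - 1653266 = - \frac{41675068145}{25208}$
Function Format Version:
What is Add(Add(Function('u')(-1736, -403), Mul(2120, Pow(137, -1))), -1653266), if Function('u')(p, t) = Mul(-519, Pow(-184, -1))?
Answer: Rational(-41675068145, 25208) ≈ -1.6532e+6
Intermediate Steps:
Function('u')(p, t) = Rational(519, 184) (Function('u')(p, t) = Mul(-519, Rational(-1, 184)) = Rational(519, 184))
Add(Add(Function('u')(-1736, -403), Mul(2120, Pow(137, -1))), -1653266) = Add(Add(Rational(519, 184), Mul(2120, Pow(137, -1))), -1653266) = Add(Add(Rational(519, 184), Mul(2120, Rational(1, 137))), -1653266) = Add(Add(Rational(519, 184), Rational(2120, 137)), -1653266) = Add(Rational(461183, 25208), -1653266) = Rational(-41675068145, 25208)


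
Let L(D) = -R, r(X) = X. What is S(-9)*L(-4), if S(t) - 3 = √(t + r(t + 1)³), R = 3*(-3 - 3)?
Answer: 54 + 18*I*√521 ≈ 54.0 + 410.86*I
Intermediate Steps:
R = -18 (R = 3*(-6) = -18)
L(D) = 18 (L(D) = -1*(-18) = 18)
S(t) = 3 + √(t + (1 + t)³) (S(t) = 3 + √(t + (t + 1)³) = 3 + √(t + (1 + t)³))
S(-9)*L(-4) = (3 + √(-9 + (1 - 9)³))*18 = (3 + √(-9 + (-8)³))*18 = (3 + √(-9 - 512))*18 = (3 + √(-521))*18 = (3 + I*√521)*18 = 54 + 18*I*√521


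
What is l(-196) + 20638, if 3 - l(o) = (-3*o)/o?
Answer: 20644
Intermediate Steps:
l(o) = 6 (l(o) = 3 - (-3*o)/o = 3 - 1*(-3) = 3 + 3 = 6)
l(-196) + 20638 = 6 + 20638 = 20644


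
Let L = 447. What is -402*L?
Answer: -179694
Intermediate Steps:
-402*L = -402*447 = -179694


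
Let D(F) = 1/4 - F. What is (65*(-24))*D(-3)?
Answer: -5070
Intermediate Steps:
D(F) = 1/4 - F
(65*(-24))*D(-3) = (65*(-24))*(1/4 - 1*(-3)) = -1560*(1/4 + 3) = -1560*13/4 = -5070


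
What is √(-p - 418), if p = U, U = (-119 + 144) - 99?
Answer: 2*I*√86 ≈ 18.547*I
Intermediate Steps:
U = -74 (U = 25 - 99 = -74)
p = -74
√(-p - 418) = √(-1*(-74) - 418) = √(74 - 418) = √(-344) = 2*I*√86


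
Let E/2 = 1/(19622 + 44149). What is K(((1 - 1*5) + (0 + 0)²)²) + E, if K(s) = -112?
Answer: -7142350/63771 ≈ -112.00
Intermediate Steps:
E = 2/63771 (E = 2/(19622 + 44149) = 2/63771 ≈ 3.1362e-5)
K(((1 - 1*5) + (0 + 0)²)²) + E = -112 + 2/63771 = -7142350/63771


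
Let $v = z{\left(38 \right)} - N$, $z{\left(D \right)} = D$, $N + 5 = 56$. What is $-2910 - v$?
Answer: $-2897$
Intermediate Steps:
$N = 51$ ($N = -5 + 56 = 51$)
$v = -13$ ($v = 38 - 51 = -13$)
$-2910 - v = -2910 - -13 = -2910 + 13 = -2897$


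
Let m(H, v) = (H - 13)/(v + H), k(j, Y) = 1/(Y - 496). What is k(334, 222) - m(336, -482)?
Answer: 22089/10001 ≈ 2.2087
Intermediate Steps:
k(j, Y) = 1/(-496 + Y)
m(H, v) = (-13 + H)/(H + v)
k(334, 222) - m(336, -482) = 1/(-496 + 222) - (-13 + 336)/(336 - 482) = 1/(-274) - 323/(-146) = -1/274 - (-1)*323/146 = -1/274 - 1*(-323/146) = -1/274 + 323/146 = 22089/10001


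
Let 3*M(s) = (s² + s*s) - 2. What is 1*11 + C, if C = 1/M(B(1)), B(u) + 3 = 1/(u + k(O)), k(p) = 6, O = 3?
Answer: 2623/234 ≈ 11.209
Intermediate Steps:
B(u) = -3 + 1/(6 + u) (B(u) = -3 + 1/(u + 6) = -3 + 1/(6 + u))
M(s) = -⅔ + 2*s²/3 (M(s) = ((s² + s*s) - 2)/3 = ((s² + s²) - 2)/3 = (2*s² - 2)/3 = (-2 + 2*s²)/3 = -⅔ + 2*s²/3)
C = 49/234 (C = 1/(-⅔ + 2*((-17 - 3*1)/(6 + 1))²/3) = 1/(-⅔ + 2*((-17 - 3)/7)²/3) = 1/(-⅔ + 2*((⅐)*(-20))²/3) = 1/(-⅔ + 2*(-20/7)²/3) = 1/(-⅔ + (⅔)*(400/49)) = 1/(-⅔ + 800/147) = 1/(234/49) = 49/234 ≈ 0.20940)
1*11 + C = 1*11 + 49/234 = 11 + 49/234 = 2623/234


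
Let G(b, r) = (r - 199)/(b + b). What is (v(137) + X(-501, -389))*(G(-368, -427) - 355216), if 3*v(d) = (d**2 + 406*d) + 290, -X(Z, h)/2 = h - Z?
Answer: -9674395422575/1104 ≈ -8.7630e+9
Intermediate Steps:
G(b, r) = (-199 + r)/(2*b) (G(b, r) = (-199 + r)/((2*b)) = (-199 + r)*(1/(2*b)) = (-199 + r)/(2*b))
X(Z, h) = -2*h + 2*Z (X(Z, h) = -2*(h - Z) = -2*h + 2*Z)
v(d) = 290/3 + d**2/3 + 406*d/3 (v(d) = ((d**2 + 406*d) + 290)/3 = (290 + d**2 + 406*d)/3 = 290/3 + d**2/3 + 406*d/3)
(v(137) + X(-501, -389))*(G(-368, -427) - 355216) = ((290/3 + (1/3)*137**2 + (406/3)*137) + (-2*(-389) + 2*(-501)))*((1/2)*(-199 - 427)/(-368) - 355216) = ((290/3 + (1/3)*18769 + 55622/3) + (778 - 1002))*((1/2)*(-1/368)*(-626) - 355216) = ((290/3 + 18769/3 + 55622/3) - 224)*(313/368 - 355216) = (74681/3 - 224)*(-130719175/368) = (74009/3)*(-130719175/368) = -9674395422575/1104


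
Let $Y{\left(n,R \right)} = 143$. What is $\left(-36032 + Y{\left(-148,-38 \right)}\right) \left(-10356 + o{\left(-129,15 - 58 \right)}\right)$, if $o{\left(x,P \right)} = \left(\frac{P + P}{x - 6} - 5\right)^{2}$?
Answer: $\frac{2253723674377}{6075} \approx 3.7098 \cdot 10^{8}$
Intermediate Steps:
$o{\left(x,P \right)} = \left(-5 + \frac{2 P}{-6 + x}\right)^{2}$ ($o{\left(x,P \right)} = \left(\frac{2 P}{-6 + x} - 5\right)^{2} = \left(-5 + \frac{2 P}{-6 + x}\right)^{2}$)
$\left(-36032 + Y{\left(-148,-38 \right)}\right) \left(-10356 + o{\left(-129,15 - 58 \right)}\right) = \left(-36032 + 143\right) \left(-10356 + \frac{\left(30 - -645 + 2 \left(15 - 58\right)\right)^{2}}{\left(-6 - 129\right)^{2}}\right) = - 35889 \left(-10356 + \frac{\left(30 + 645 + 2 \left(-43\right)\right)^{2}}{18225}\right) = - 35889 \left(-10356 + \frac{\left(30 + 645 - 86\right)^{2}}{18225}\right) = - 35889 \left(-10356 + \frac{589^{2}}{18225}\right) = - 35889 \left(-10356 + \frac{1}{18225} \cdot 346921\right) = - 35889 \left(-10356 + \frac{346921}{18225}\right) = \left(-35889\right) \left(- \frac{188391179}{18225}\right) = \frac{2253723674377}{6075}$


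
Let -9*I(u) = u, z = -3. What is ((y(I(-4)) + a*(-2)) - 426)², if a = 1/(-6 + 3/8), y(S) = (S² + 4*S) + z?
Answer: 29860185601/164025 ≈ 1.8205e+5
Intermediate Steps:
I(u) = -u/9
y(S) = -3 + S² + 4*S (y(S) = (S² + 4*S) - 3 = -3 + S² + 4*S)
a = -8/45 (a = 1/(-6 + 3*(⅛)) = 1/(-6 + 3/8) = 1/(-45/8) = -8/45 ≈ -0.17778)
((y(I(-4)) + a*(-2)) - 426)² = (((-3 + (-⅑*(-4))² + 4*(-⅑*(-4))) - 8/45*(-2)) - 426)² = (((-3 + (4/9)² + 4*(4/9)) + 16/45) - 426)² = (((-3 + 16/81 + 16/9) + 16/45) - 426)² = ((-83/81 + 16/45) - 426)² = (-271/405 - 426)² = (-172801/405)² = 29860185601/164025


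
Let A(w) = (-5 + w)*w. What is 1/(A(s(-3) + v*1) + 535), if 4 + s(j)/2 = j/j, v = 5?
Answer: 1/541 ≈ 0.0018484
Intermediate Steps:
s(j) = -6 (s(j) = -8 + 2*(j/j) = -8 + 2*1 = -8 + 2 = -6)
A(w) = w*(-5 + w)
1/(A(s(-3) + v*1) + 535) = 1/((-6 + 5*1)*(-5 + (-6 + 5*1)) + 535) = 1/((-6 + 5)*(-5 + (-6 + 5)) + 535) = 1/(-(-5 - 1) + 535) = 1/(-1*(-6) + 535) = 1/(6 + 535) = 1/541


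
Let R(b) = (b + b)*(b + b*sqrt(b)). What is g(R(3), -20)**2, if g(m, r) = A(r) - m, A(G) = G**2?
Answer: 146896 - 13752*sqrt(3) ≈ 1.2308e+5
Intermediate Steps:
R(b) = 2*b*(b + b**(3/2)) (R(b) = (2*b)*(b + b**(3/2)) = 2*b*(b + b**(3/2)))
g(m, r) = r**2 - m
g(R(3), -20)**2 = ((-20)**2 - (2*3**2 + 2*3**(5/2)))**2 = (400 - (2*9 + 2*(9*sqrt(3))))**2 = (400 - (18 + 18*sqrt(3)))**2 = (400 + (-18 - 18*sqrt(3)))**2 = (382 - 18*sqrt(3))**2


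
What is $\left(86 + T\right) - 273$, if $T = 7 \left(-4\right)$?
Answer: $-215$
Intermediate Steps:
$T = -28$
$\left(86 + T\right) - 273 = \left(86 - 28\right) - 273 = 58 - 273 = -215$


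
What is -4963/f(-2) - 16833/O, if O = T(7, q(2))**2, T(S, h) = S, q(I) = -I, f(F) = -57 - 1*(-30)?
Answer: -211304/1323 ≈ -159.72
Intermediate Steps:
f(F) = -27 (f(F) = -57 + 30 = -27)
O = 49 (O = 7**2 = 49)
-4963/f(-2) - 16833/O = -4963/(-27) - 16833/49 = -4963*(-1/27) - 16833*1/49 = 4963/27 - 16833/49 = -211304/1323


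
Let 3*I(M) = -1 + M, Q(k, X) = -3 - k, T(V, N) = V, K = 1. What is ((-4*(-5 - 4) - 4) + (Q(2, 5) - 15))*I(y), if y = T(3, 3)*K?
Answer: 8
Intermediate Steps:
y = 3 (y = 3*1 = 3)
I(M) = -1/3 + M/3 (I(M) = (-1 + M)/3 = -1/3 + M/3)
((-4*(-5 - 4) - 4) + (Q(2, 5) - 15))*I(y) = ((-4*(-5 - 4) - 4) + ((-3 - 1*2) - 15))*(-1/3 + (1/3)*3) = ((-4*(-9) - 4) + ((-3 - 2) - 15))*(-1/3 + 1) = ((36 - 4) + (-5 - 15))*(2/3) = (32 - 20)*(2/3) = 12*(2/3) = 8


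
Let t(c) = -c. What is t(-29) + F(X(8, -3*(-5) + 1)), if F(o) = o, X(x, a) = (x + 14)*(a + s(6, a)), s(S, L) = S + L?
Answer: 865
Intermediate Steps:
s(S, L) = L + S
X(x, a) = (6 + 2*a)*(14 + x) (X(x, a) = (x + 14)*(a + (a + 6)) = (14 + x)*(a + (6 + a)) = (14 + x)*(6 + 2*a) = (6 + 2*a)*(14 + x))
t(-29) + F(X(8, -3*(-5) + 1)) = -1*(-29) + (84 + 28*(-3*(-5) + 1) + (-3*(-5) + 1)*8 + 8*(6 + (-3*(-5) + 1))) = 29 + (84 + 28*(15 + 1) + (15 + 1)*8 + 8*(6 + (15 + 1))) = 29 + (84 + 28*16 + 16*8 + 8*(6 + 16)) = 29 + (84 + 448 + 128 + 8*22) = 29 + (84 + 448 + 128 + 176) = 29 + 836 = 865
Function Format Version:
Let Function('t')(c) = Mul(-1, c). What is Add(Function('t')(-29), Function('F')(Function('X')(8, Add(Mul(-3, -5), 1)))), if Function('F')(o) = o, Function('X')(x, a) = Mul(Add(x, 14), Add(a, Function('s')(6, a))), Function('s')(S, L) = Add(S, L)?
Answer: 865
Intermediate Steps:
Function('s')(S, L) = Add(L, S)
Function('X')(x, a) = Mul(Add(6, Mul(2, a)), Add(14, x)) (Function('X')(x, a) = Mul(Add(x, 14), Add(a, Add(a, 6))) = Mul(Add(14, x), Add(a, Add(6, a))) = Mul(Add(14, x), Add(6, Mul(2, a))) = Mul(Add(6, Mul(2, a)), Add(14, x)))
Add(Function('t')(-29), Function('F')(Function('X')(8, Add(Mul(-3, -5), 1)))) = Add(Mul(-1, -29), Add(84, Mul(28, Add(Mul(-3, -5), 1)), Mul(Add(Mul(-3, -5), 1), 8), Mul(8, Add(6, Add(Mul(-3, -5), 1))))) = Add(29, Add(84, Mul(28, Add(15, 1)), Mul(Add(15, 1), 8), Mul(8, Add(6, Add(15, 1))))) = Add(29, Add(84, Mul(28, 16), Mul(16, 8), Mul(8, Add(6, 16)))) = Add(29, Add(84, 448, 128, Mul(8, 22))) = Add(29, Add(84, 448, 128, 176)) = Add(29, 836) = 865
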